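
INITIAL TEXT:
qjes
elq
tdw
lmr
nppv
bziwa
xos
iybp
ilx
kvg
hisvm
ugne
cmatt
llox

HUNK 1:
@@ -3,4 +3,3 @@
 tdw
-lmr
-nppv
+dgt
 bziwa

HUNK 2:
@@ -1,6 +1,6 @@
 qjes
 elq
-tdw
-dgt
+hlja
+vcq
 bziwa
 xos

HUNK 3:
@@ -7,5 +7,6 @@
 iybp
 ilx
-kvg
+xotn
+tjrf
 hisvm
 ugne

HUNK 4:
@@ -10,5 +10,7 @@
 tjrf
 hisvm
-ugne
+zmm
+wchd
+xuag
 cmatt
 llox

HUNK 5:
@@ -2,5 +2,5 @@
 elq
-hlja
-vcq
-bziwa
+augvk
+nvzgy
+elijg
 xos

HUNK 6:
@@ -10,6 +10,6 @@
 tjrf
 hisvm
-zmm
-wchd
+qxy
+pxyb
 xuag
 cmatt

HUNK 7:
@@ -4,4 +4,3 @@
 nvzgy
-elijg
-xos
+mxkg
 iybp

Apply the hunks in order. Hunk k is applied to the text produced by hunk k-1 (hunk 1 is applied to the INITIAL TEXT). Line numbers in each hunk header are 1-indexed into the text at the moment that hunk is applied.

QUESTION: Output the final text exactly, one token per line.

Answer: qjes
elq
augvk
nvzgy
mxkg
iybp
ilx
xotn
tjrf
hisvm
qxy
pxyb
xuag
cmatt
llox

Derivation:
Hunk 1: at line 3 remove [lmr,nppv] add [dgt] -> 13 lines: qjes elq tdw dgt bziwa xos iybp ilx kvg hisvm ugne cmatt llox
Hunk 2: at line 1 remove [tdw,dgt] add [hlja,vcq] -> 13 lines: qjes elq hlja vcq bziwa xos iybp ilx kvg hisvm ugne cmatt llox
Hunk 3: at line 7 remove [kvg] add [xotn,tjrf] -> 14 lines: qjes elq hlja vcq bziwa xos iybp ilx xotn tjrf hisvm ugne cmatt llox
Hunk 4: at line 10 remove [ugne] add [zmm,wchd,xuag] -> 16 lines: qjes elq hlja vcq bziwa xos iybp ilx xotn tjrf hisvm zmm wchd xuag cmatt llox
Hunk 5: at line 2 remove [hlja,vcq,bziwa] add [augvk,nvzgy,elijg] -> 16 lines: qjes elq augvk nvzgy elijg xos iybp ilx xotn tjrf hisvm zmm wchd xuag cmatt llox
Hunk 6: at line 10 remove [zmm,wchd] add [qxy,pxyb] -> 16 lines: qjes elq augvk nvzgy elijg xos iybp ilx xotn tjrf hisvm qxy pxyb xuag cmatt llox
Hunk 7: at line 4 remove [elijg,xos] add [mxkg] -> 15 lines: qjes elq augvk nvzgy mxkg iybp ilx xotn tjrf hisvm qxy pxyb xuag cmatt llox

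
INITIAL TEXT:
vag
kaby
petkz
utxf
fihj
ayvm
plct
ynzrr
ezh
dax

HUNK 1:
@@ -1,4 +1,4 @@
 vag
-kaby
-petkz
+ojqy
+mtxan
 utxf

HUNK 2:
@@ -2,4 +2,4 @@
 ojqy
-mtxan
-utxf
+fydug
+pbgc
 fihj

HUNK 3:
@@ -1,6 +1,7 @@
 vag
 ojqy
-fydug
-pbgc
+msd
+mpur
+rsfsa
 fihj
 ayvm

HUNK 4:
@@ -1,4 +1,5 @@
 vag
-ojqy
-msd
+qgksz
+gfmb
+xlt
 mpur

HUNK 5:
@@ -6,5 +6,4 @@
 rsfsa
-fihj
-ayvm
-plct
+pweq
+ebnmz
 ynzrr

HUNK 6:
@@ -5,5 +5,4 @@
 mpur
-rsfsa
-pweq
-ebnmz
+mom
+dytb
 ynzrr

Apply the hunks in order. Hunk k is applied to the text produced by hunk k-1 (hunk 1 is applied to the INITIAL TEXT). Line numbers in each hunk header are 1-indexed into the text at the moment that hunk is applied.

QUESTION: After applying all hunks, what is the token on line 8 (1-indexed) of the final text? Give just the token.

Answer: ynzrr

Derivation:
Hunk 1: at line 1 remove [kaby,petkz] add [ojqy,mtxan] -> 10 lines: vag ojqy mtxan utxf fihj ayvm plct ynzrr ezh dax
Hunk 2: at line 2 remove [mtxan,utxf] add [fydug,pbgc] -> 10 lines: vag ojqy fydug pbgc fihj ayvm plct ynzrr ezh dax
Hunk 3: at line 1 remove [fydug,pbgc] add [msd,mpur,rsfsa] -> 11 lines: vag ojqy msd mpur rsfsa fihj ayvm plct ynzrr ezh dax
Hunk 4: at line 1 remove [ojqy,msd] add [qgksz,gfmb,xlt] -> 12 lines: vag qgksz gfmb xlt mpur rsfsa fihj ayvm plct ynzrr ezh dax
Hunk 5: at line 6 remove [fihj,ayvm,plct] add [pweq,ebnmz] -> 11 lines: vag qgksz gfmb xlt mpur rsfsa pweq ebnmz ynzrr ezh dax
Hunk 6: at line 5 remove [rsfsa,pweq,ebnmz] add [mom,dytb] -> 10 lines: vag qgksz gfmb xlt mpur mom dytb ynzrr ezh dax
Final line 8: ynzrr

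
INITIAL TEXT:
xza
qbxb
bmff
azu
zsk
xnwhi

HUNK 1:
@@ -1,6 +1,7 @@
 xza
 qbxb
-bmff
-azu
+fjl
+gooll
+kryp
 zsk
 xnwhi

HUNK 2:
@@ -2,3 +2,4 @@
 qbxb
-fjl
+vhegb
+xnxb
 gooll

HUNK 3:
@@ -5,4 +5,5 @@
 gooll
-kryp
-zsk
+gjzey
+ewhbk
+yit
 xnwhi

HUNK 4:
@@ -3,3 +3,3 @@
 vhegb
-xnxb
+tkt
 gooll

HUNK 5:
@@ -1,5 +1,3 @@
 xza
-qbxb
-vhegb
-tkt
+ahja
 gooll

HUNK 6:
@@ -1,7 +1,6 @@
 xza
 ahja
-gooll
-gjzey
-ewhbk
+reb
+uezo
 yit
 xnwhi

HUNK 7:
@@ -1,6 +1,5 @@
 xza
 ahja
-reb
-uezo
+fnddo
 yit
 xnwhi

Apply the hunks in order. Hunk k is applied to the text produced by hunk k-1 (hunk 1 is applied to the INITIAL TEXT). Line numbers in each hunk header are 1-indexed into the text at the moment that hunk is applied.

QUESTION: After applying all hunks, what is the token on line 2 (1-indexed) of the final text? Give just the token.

Hunk 1: at line 1 remove [bmff,azu] add [fjl,gooll,kryp] -> 7 lines: xza qbxb fjl gooll kryp zsk xnwhi
Hunk 2: at line 2 remove [fjl] add [vhegb,xnxb] -> 8 lines: xza qbxb vhegb xnxb gooll kryp zsk xnwhi
Hunk 3: at line 5 remove [kryp,zsk] add [gjzey,ewhbk,yit] -> 9 lines: xza qbxb vhegb xnxb gooll gjzey ewhbk yit xnwhi
Hunk 4: at line 3 remove [xnxb] add [tkt] -> 9 lines: xza qbxb vhegb tkt gooll gjzey ewhbk yit xnwhi
Hunk 5: at line 1 remove [qbxb,vhegb,tkt] add [ahja] -> 7 lines: xza ahja gooll gjzey ewhbk yit xnwhi
Hunk 6: at line 1 remove [gooll,gjzey,ewhbk] add [reb,uezo] -> 6 lines: xza ahja reb uezo yit xnwhi
Hunk 7: at line 1 remove [reb,uezo] add [fnddo] -> 5 lines: xza ahja fnddo yit xnwhi
Final line 2: ahja

Answer: ahja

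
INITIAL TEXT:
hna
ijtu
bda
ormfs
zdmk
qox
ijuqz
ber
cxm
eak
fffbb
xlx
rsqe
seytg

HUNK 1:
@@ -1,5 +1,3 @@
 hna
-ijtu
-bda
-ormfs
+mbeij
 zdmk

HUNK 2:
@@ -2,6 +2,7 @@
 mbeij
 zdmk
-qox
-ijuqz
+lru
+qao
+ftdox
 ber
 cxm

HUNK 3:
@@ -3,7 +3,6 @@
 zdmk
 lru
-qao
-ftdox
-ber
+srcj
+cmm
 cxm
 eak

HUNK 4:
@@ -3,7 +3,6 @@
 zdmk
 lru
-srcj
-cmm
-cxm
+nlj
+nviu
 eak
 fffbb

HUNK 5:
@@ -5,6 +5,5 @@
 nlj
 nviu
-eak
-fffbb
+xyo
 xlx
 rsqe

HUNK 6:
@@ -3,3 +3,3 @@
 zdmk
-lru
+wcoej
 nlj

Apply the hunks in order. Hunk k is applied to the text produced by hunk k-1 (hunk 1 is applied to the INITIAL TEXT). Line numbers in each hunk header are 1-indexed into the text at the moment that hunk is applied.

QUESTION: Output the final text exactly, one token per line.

Hunk 1: at line 1 remove [ijtu,bda,ormfs] add [mbeij] -> 12 lines: hna mbeij zdmk qox ijuqz ber cxm eak fffbb xlx rsqe seytg
Hunk 2: at line 2 remove [qox,ijuqz] add [lru,qao,ftdox] -> 13 lines: hna mbeij zdmk lru qao ftdox ber cxm eak fffbb xlx rsqe seytg
Hunk 3: at line 3 remove [qao,ftdox,ber] add [srcj,cmm] -> 12 lines: hna mbeij zdmk lru srcj cmm cxm eak fffbb xlx rsqe seytg
Hunk 4: at line 3 remove [srcj,cmm,cxm] add [nlj,nviu] -> 11 lines: hna mbeij zdmk lru nlj nviu eak fffbb xlx rsqe seytg
Hunk 5: at line 5 remove [eak,fffbb] add [xyo] -> 10 lines: hna mbeij zdmk lru nlj nviu xyo xlx rsqe seytg
Hunk 6: at line 3 remove [lru] add [wcoej] -> 10 lines: hna mbeij zdmk wcoej nlj nviu xyo xlx rsqe seytg

Answer: hna
mbeij
zdmk
wcoej
nlj
nviu
xyo
xlx
rsqe
seytg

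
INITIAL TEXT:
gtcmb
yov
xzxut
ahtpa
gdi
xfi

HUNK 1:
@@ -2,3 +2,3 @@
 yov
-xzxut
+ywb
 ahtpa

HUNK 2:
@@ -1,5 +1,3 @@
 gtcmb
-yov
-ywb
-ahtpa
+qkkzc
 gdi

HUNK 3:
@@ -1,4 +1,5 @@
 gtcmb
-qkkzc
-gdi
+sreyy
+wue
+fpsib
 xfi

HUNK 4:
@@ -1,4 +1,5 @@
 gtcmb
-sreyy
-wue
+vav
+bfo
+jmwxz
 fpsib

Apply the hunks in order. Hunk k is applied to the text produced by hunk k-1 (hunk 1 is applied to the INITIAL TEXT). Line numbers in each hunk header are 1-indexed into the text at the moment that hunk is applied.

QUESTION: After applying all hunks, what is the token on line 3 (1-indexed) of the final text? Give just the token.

Answer: bfo

Derivation:
Hunk 1: at line 2 remove [xzxut] add [ywb] -> 6 lines: gtcmb yov ywb ahtpa gdi xfi
Hunk 2: at line 1 remove [yov,ywb,ahtpa] add [qkkzc] -> 4 lines: gtcmb qkkzc gdi xfi
Hunk 3: at line 1 remove [qkkzc,gdi] add [sreyy,wue,fpsib] -> 5 lines: gtcmb sreyy wue fpsib xfi
Hunk 4: at line 1 remove [sreyy,wue] add [vav,bfo,jmwxz] -> 6 lines: gtcmb vav bfo jmwxz fpsib xfi
Final line 3: bfo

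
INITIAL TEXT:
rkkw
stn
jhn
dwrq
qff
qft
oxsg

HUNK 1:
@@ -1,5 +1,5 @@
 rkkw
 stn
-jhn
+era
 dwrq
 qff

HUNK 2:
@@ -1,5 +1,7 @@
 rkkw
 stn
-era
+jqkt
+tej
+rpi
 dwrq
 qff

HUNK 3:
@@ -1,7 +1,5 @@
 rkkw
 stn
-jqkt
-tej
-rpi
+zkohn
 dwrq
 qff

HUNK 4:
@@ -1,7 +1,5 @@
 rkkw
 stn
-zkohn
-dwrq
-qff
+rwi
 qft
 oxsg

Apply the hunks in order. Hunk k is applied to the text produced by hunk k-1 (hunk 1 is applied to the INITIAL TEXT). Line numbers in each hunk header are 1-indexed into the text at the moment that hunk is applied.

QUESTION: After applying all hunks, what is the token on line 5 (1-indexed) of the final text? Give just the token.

Answer: oxsg

Derivation:
Hunk 1: at line 1 remove [jhn] add [era] -> 7 lines: rkkw stn era dwrq qff qft oxsg
Hunk 2: at line 1 remove [era] add [jqkt,tej,rpi] -> 9 lines: rkkw stn jqkt tej rpi dwrq qff qft oxsg
Hunk 3: at line 1 remove [jqkt,tej,rpi] add [zkohn] -> 7 lines: rkkw stn zkohn dwrq qff qft oxsg
Hunk 4: at line 1 remove [zkohn,dwrq,qff] add [rwi] -> 5 lines: rkkw stn rwi qft oxsg
Final line 5: oxsg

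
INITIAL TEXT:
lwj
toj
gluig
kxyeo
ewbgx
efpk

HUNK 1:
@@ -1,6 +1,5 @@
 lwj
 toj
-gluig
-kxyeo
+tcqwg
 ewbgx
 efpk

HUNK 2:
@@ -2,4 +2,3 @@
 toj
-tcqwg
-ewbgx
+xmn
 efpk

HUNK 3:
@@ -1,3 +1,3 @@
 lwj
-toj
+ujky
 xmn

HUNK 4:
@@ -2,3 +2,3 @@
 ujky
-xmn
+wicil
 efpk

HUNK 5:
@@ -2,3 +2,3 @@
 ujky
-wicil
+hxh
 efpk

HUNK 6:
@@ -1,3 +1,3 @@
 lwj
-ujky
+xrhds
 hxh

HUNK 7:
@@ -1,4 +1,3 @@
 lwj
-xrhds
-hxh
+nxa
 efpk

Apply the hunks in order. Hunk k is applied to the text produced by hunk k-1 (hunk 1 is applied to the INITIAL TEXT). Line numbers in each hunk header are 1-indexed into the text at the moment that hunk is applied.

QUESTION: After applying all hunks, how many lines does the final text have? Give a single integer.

Answer: 3

Derivation:
Hunk 1: at line 1 remove [gluig,kxyeo] add [tcqwg] -> 5 lines: lwj toj tcqwg ewbgx efpk
Hunk 2: at line 2 remove [tcqwg,ewbgx] add [xmn] -> 4 lines: lwj toj xmn efpk
Hunk 3: at line 1 remove [toj] add [ujky] -> 4 lines: lwj ujky xmn efpk
Hunk 4: at line 2 remove [xmn] add [wicil] -> 4 lines: lwj ujky wicil efpk
Hunk 5: at line 2 remove [wicil] add [hxh] -> 4 lines: lwj ujky hxh efpk
Hunk 6: at line 1 remove [ujky] add [xrhds] -> 4 lines: lwj xrhds hxh efpk
Hunk 7: at line 1 remove [xrhds,hxh] add [nxa] -> 3 lines: lwj nxa efpk
Final line count: 3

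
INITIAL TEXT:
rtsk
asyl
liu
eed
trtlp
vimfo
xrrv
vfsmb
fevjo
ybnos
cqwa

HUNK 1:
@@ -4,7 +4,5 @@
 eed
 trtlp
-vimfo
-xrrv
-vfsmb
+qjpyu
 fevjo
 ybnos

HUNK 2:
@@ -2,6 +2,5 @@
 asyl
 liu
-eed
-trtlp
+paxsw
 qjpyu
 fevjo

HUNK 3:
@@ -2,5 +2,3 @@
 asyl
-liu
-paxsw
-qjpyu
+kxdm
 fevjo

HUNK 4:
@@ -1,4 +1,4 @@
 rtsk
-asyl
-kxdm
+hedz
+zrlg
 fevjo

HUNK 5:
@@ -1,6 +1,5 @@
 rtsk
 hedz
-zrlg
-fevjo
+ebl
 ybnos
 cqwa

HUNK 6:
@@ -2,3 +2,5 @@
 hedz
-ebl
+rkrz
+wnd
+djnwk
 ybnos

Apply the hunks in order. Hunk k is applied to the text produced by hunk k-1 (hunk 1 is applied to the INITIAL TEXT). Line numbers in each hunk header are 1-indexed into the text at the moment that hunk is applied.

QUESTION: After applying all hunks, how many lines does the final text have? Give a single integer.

Answer: 7

Derivation:
Hunk 1: at line 4 remove [vimfo,xrrv,vfsmb] add [qjpyu] -> 9 lines: rtsk asyl liu eed trtlp qjpyu fevjo ybnos cqwa
Hunk 2: at line 2 remove [eed,trtlp] add [paxsw] -> 8 lines: rtsk asyl liu paxsw qjpyu fevjo ybnos cqwa
Hunk 3: at line 2 remove [liu,paxsw,qjpyu] add [kxdm] -> 6 lines: rtsk asyl kxdm fevjo ybnos cqwa
Hunk 4: at line 1 remove [asyl,kxdm] add [hedz,zrlg] -> 6 lines: rtsk hedz zrlg fevjo ybnos cqwa
Hunk 5: at line 1 remove [zrlg,fevjo] add [ebl] -> 5 lines: rtsk hedz ebl ybnos cqwa
Hunk 6: at line 2 remove [ebl] add [rkrz,wnd,djnwk] -> 7 lines: rtsk hedz rkrz wnd djnwk ybnos cqwa
Final line count: 7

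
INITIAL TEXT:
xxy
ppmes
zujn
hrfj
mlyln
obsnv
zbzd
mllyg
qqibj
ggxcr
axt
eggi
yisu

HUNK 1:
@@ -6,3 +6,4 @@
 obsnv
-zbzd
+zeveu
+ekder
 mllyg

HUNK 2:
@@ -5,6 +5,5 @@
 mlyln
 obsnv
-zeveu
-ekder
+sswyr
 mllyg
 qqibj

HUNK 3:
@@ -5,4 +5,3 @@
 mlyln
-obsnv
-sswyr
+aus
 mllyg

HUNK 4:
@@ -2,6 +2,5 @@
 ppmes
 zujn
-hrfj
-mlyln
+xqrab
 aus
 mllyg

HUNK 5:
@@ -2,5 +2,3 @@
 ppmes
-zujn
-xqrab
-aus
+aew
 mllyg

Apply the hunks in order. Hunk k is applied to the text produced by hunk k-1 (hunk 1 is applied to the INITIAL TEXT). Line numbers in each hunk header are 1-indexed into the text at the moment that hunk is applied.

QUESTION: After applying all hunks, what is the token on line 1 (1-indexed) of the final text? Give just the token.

Answer: xxy

Derivation:
Hunk 1: at line 6 remove [zbzd] add [zeveu,ekder] -> 14 lines: xxy ppmes zujn hrfj mlyln obsnv zeveu ekder mllyg qqibj ggxcr axt eggi yisu
Hunk 2: at line 5 remove [zeveu,ekder] add [sswyr] -> 13 lines: xxy ppmes zujn hrfj mlyln obsnv sswyr mllyg qqibj ggxcr axt eggi yisu
Hunk 3: at line 5 remove [obsnv,sswyr] add [aus] -> 12 lines: xxy ppmes zujn hrfj mlyln aus mllyg qqibj ggxcr axt eggi yisu
Hunk 4: at line 2 remove [hrfj,mlyln] add [xqrab] -> 11 lines: xxy ppmes zujn xqrab aus mllyg qqibj ggxcr axt eggi yisu
Hunk 5: at line 2 remove [zujn,xqrab,aus] add [aew] -> 9 lines: xxy ppmes aew mllyg qqibj ggxcr axt eggi yisu
Final line 1: xxy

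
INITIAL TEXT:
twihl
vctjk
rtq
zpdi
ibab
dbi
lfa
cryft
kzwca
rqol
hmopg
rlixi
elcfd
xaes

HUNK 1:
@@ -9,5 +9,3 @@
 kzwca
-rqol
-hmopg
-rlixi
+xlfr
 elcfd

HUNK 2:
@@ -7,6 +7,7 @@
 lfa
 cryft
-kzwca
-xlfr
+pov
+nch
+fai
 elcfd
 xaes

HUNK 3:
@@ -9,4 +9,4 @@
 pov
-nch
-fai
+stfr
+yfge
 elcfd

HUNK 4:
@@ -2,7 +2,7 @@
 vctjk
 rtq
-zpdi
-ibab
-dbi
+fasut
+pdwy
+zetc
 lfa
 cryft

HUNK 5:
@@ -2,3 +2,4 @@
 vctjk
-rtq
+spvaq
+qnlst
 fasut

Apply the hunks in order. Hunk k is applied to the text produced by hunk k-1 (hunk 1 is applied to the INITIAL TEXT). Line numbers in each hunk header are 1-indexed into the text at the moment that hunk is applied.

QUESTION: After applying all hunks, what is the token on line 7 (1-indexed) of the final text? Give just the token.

Answer: zetc

Derivation:
Hunk 1: at line 9 remove [rqol,hmopg,rlixi] add [xlfr] -> 12 lines: twihl vctjk rtq zpdi ibab dbi lfa cryft kzwca xlfr elcfd xaes
Hunk 2: at line 7 remove [kzwca,xlfr] add [pov,nch,fai] -> 13 lines: twihl vctjk rtq zpdi ibab dbi lfa cryft pov nch fai elcfd xaes
Hunk 3: at line 9 remove [nch,fai] add [stfr,yfge] -> 13 lines: twihl vctjk rtq zpdi ibab dbi lfa cryft pov stfr yfge elcfd xaes
Hunk 4: at line 2 remove [zpdi,ibab,dbi] add [fasut,pdwy,zetc] -> 13 lines: twihl vctjk rtq fasut pdwy zetc lfa cryft pov stfr yfge elcfd xaes
Hunk 5: at line 2 remove [rtq] add [spvaq,qnlst] -> 14 lines: twihl vctjk spvaq qnlst fasut pdwy zetc lfa cryft pov stfr yfge elcfd xaes
Final line 7: zetc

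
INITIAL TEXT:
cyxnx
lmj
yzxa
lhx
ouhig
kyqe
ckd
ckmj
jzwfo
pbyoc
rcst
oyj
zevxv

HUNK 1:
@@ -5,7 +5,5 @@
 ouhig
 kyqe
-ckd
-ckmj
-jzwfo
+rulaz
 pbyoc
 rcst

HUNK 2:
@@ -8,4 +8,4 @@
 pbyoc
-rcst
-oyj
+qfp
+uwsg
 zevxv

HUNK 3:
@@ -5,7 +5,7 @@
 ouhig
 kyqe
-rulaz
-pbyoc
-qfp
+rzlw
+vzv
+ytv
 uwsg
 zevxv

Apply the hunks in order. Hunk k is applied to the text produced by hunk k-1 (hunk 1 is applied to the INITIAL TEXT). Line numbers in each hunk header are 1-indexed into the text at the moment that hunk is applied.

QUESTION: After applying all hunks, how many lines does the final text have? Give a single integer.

Hunk 1: at line 5 remove [ckd,ckmj,jzwfo] add [rulaz] -> 11 lines: cyxnx lmj yzxa lhx ouhig kyqe rulaz pbyoc rcst oyj zevxv
Hunk 2: at line 8 remove [rcst,oyj] add [qfp,uwsg] -> 11 lines: cyxnx lmj yzxa lhx ouhig kyqe rulaz pbyoc qfp uwsg zevxv
Hunk 3: at line 5 remove [rulaz,pbyoc,qfp] add [rzlw,vzv,ytv] -> 11 lines: cyxnx lmj yzxa lhx ouhig kyqe rzlw vzv ytv uwsg zevxv
Final line count: 11

Answer: 11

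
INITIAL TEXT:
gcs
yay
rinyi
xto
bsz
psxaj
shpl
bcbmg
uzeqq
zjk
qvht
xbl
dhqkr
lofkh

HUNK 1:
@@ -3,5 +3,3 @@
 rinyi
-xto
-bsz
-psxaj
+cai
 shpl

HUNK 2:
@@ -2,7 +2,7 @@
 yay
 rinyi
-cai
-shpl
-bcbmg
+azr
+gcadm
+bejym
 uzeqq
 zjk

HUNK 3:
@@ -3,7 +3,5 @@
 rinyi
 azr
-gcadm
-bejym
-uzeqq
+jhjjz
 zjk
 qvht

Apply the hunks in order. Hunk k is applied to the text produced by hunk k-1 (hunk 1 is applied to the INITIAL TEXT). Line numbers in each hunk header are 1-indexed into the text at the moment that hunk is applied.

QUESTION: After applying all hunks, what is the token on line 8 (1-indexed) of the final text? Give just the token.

Answer: xbl

Derivation:
Hunk 1: at line 3 remove [xto,bsz,psxaj] add [cai] -> 12 lines: gcs yay rinyi cai shpl bcbmg uzeqq zjk qvht xbl dhqkr lofkh
Hunk 2: at line 2 remove [cai,shpl,bcbmg] add [azr,gcadm,bejym] -> 12 lines: gcs yay rinyi azr gcadm bejym uzeqq zjk qvht xbl dhqkr lofkh
Hunk 3: at line 3 remove [gcadm,bejym,uzeqq] add [jhjjz] -> 10 lines: gcs yay rinyi azr jhjjz zjk qvht xbl dhqkr lofkh
Final line 8: xbl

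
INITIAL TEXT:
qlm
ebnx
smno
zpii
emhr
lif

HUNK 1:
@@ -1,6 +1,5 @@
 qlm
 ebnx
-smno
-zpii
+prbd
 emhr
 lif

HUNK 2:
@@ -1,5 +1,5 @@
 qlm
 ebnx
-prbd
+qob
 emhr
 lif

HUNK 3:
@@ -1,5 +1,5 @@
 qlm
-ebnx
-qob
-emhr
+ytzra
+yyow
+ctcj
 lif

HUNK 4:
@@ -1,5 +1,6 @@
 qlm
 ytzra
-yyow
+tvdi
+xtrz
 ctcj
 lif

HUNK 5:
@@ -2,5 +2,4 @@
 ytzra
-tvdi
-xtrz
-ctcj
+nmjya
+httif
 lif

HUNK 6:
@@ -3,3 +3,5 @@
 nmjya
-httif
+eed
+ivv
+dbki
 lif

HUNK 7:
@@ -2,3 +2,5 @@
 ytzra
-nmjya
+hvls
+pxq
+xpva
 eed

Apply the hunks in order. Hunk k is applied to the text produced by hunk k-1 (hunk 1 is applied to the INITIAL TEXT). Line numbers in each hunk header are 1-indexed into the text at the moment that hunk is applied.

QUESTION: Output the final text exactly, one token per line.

Hunk 1: at line 1 remove [smno,zpii] add [prbd] -> 5 lines: qlm ebnx prbd emhr lif
Hunk 2: at line 1 remove [prbd] add [qob] -> 5 lines: qlm ebnx qob emhr lif
Hunk 3: at line 1 remove [ebnx,qob,emhr] add [ytzra,yyow,ctcj] -> 5 lines: qlm ytzra yyow ctcj lif
Hunk 4: at line 1 remove [yyow] add [tvdi,xtrz] -> 6 lines: qlm ytzra tvdi xtrz ctcj lif
Hunk 5: at line 2 remove [tvdi,xtrz,ctcj] add [nmjya,httif] -> 5 lines: qlm ytzra nmjya httif lif
Hunk 6: at line 3 remove [httif] add [eed,ivv,dbki] -> 7 lines: qlm ytzra nmjya eed ivv dbki lif
Hunk 7: at line 2 remove [nmjya] add [hvls,pxq,xpva] -> 9 lines: qlm ytzra hvls pxq xpva eed ivv dbki lif

Answer: qlm
ytzra
hvls
pxq
xpva
eed
ivv
dbki
lif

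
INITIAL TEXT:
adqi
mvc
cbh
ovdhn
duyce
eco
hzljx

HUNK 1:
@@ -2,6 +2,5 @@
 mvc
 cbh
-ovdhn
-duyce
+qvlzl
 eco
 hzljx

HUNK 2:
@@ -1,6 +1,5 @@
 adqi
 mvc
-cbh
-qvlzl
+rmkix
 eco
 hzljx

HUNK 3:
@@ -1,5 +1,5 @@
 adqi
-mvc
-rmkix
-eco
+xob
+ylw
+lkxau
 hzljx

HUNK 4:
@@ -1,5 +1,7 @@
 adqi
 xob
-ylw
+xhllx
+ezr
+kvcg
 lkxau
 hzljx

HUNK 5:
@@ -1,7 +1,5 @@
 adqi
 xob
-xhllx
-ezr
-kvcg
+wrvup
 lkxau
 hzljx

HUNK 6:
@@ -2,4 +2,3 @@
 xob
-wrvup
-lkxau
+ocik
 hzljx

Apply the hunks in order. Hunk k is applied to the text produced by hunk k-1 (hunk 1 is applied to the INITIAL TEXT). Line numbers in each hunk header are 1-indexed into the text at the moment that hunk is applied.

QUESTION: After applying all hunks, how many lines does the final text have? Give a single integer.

Answer: 4

Derivation:
Hunk 1: at line 2 remove [ovdhn,duyce] add [qvlzl] -> 6 lines: adqi mvc cbh qvlzl eco hzljx
Hunk 2: at line 1 remove [cbh,qvlzl] add [rmkix] -> 5 lines: adqi mvc rmkix eco hzljx
Hunk 3: at line 1 remove [mvc,rmkix,eco] add [xob,ylw,lkxau] -> 5 lines: adqi xob ylw lkxau hzljx
Hunk 4: at line 1 remove [ylw] add [xhllx,ezr,kvcg] -> 7 lines: adqi xob xhllx ezr kvcg lkxau hzljx
Hunk 5: at line 1 remove [xhllx,ezr,kvcg] add [wrvup] -> 5 lines: adqi xob wrvup lkxau hzljx
Hunk 6: at line 2 remove [wrvup,lkxau] add [ocik] -> 4 lines: adqi xob ocik hzljx
Final line count: 4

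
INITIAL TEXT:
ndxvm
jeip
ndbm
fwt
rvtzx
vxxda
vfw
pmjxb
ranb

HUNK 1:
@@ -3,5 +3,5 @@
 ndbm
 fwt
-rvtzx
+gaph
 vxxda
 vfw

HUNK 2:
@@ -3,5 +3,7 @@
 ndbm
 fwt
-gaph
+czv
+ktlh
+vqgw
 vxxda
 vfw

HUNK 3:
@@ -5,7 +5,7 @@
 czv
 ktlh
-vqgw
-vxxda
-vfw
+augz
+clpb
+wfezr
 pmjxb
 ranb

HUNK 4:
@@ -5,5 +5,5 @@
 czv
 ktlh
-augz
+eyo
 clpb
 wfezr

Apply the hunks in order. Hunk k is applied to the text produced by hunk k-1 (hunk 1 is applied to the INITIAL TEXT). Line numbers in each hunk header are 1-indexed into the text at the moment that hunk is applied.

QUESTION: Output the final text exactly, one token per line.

Answer: ndxvm
jeip
ndbm
fwt
czv
ktlh
eyo
clpb
wfezr
pmjxb
ranb

Derivation:
Hunk 1: at line 3 remove [rvtzx] add [gaph] -> 9 lines: ndxvm jeip ndbm fwt gaph vxxda vfw pmjxb ranb
Hunk 2: at line 3 remove [gaph] add [czv,ktlh,vqgw] -> 11 lines: ndxvm jeip ndbm fwt czv ktlh vqgw vxxda vfw pmjxb ranb
Hunk 3: at line 5 remove [vqgw,vxxda,vfw] add [augz,clpb,wfezr] -> 11 lines: ndxvm jeip ndbm fwt czv ktlh augz clpb wfezr pmjxb ranb
Hunk 4: at line 5 remove [augz] add [eyo] -> 11 lines: ndxvm jeip ndbm fwt czv ktlh eyo clpb wfezr pmjxb ranb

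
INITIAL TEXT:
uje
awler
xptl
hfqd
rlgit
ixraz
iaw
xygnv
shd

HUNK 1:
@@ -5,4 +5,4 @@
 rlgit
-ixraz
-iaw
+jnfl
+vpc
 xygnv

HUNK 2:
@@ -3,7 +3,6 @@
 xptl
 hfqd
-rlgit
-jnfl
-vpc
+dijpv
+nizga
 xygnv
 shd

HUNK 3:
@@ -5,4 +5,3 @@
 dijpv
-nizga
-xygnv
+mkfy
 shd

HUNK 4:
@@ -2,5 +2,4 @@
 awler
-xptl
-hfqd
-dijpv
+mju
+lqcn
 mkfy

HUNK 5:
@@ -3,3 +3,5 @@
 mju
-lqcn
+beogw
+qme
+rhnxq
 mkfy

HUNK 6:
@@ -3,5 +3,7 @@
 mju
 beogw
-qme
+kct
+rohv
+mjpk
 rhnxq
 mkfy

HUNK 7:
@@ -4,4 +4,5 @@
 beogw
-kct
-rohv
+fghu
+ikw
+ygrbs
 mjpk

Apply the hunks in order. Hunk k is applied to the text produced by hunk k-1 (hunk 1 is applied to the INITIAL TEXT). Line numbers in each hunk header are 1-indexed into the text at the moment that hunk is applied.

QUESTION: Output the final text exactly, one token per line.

Hunk 1: at line 5 remove [ixraz,iaw] add [jnfl,vpc] -> 9 lines: uje awler xptl hfqd rlgit jnfl vpc xygnv shd
Hunk 2: at line 3 remove [rlgit,jnfl,vpc] add [dijpv,nizga] -> 8 lines: uje awler xptl hfqd dijpv nizga xygnv shd
Hunk 3: at line 5 remove [nizga,xygnv] add [mkfy] -> 7 lines: uje awler xptl hfqd dijpv mkfy shd
Hunk 4: at line 2 remove [xptl,hfqd,dijpv] add [mju,lqcn] -> 6 lines: uje awler mju lqcn mkfy shd
Hunk 5: at line 3 remove [lqcn] add [beogw,qme,rhnxq] -> 8 lines: uje awler mju beogw qme rhnxq mkfy shd
Hunk 6: at line 3 remove [qme] add [kct,rohv,mjpk] -> 10 lines: uje awler mju beogw kct rohv mjpk rhnxq mkfy shd
Hunk 7: at line 4 remove [kct,rohv] add [fghu,ikw,ygrbs] -> 11 lines: uje awler mju beogw fghu ikw ygrbs mjpk rhnxq mkfy shd

Answer: uje
awler
mju
beogw
fghu
ikw
ygrbs
mjpk
rhnxq
mkfy
shd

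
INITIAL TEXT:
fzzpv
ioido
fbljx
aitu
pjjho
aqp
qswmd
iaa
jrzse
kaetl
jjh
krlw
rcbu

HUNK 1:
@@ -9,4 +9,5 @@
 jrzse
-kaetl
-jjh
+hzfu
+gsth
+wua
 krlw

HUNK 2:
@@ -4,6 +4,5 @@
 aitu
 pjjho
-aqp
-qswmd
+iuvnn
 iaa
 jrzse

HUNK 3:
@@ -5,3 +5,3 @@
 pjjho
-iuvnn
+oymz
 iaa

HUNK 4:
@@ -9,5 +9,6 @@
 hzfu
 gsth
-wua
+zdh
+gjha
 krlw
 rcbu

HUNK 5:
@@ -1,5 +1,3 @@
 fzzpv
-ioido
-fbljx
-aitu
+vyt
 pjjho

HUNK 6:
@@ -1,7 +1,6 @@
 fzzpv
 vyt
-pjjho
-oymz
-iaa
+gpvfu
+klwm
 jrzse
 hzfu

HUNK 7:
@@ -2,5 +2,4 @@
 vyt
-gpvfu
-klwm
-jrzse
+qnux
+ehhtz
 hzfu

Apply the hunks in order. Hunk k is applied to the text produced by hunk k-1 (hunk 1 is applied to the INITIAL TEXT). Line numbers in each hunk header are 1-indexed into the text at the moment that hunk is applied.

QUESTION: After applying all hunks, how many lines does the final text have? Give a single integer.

Hunk 1: at line 9 remove [kaetl,jjh] add [hzfu,gsth,wua] -> 14 lines: fzzpv ioido fbljx aitu pjjho aqp qswmd iaa jrzse hzfu gsth wua krlw rcbu
Hunk 2: at line 4 remove [aqp,qswmd] add [iuvnn] -> 13 lines: fzzpv ioido fbljx aitu pjjho iuvnn iaa jrzse hzfu gsth wua krlw rcbu
Hunk 3: at line 5 remove [iuvnn] add [oymz] -> 13 lines: fzzpv ioido fbljx aitu pjjho oymz iaa jrzse hzfu gsth wua krlw rcbu
Hunk 4: at line 9 remove [wua] add [zdh,gjha] -> 14 lines: fzzpv ioido fbljx aitu pjjho oymz iaa jrzse hzfu gsth zdh gjha krlw rcbu
Hunk 5: at line 1 remove [ioido,fbljx,aitu] add [vyt] -> 12 lines: fzzpv vyt pjjho oymz iaa jrzse hzfu gsth zdh gjha krlw rcbu
Hunk 6: at line 1 remove [pjjho,oymz,iaa] add [gpvfu,klwm] -> 11 lines: fzzpv vyt gpvfu klwm jrzse hzfu gsth zdh gjha krlw rcbu
Hunk 7: at line 2 remove [gpvfu,klwm,jrzse] add [qnux,ehhtz] -> 10 lines: fzzpv vyt qnux ehhtz hzfu gsth zdh gjha krlw rcbu
Final line count: 10

Answer: 10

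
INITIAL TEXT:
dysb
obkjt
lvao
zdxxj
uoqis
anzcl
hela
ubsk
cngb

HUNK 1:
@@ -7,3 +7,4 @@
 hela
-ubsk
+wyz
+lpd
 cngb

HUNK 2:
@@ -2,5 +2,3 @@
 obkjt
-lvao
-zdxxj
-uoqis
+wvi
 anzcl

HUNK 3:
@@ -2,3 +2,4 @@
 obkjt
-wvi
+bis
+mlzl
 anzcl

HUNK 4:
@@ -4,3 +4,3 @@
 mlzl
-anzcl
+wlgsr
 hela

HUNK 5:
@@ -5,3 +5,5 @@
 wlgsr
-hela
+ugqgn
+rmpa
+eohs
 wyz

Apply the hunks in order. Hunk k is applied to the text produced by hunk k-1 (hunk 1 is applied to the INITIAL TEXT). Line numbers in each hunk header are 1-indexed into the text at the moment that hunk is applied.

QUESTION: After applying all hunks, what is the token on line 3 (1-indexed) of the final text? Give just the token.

Answer: bis

Derivation:
Hunk 1: at line 7 remove [ubsk] add [wyz,lpd] -> 10 lines: dysb obkjt lvao zdxxj uoqis anzcl hela wyz lpd cngb
Hunk 2: at line 2 remove [lvao,zdxxj,uoqis] add [wvi] -> 8 lines: dysb obkjt wvi anzcl hela wyz lpd cngb
Hunk 3: at line 2 remove [wvi] add [bis,mlzl] -> 9 lines: dysb obkjt bis mlzl anzcl hela wyz lpd cngb
Hunk 4: at line 4 remove [anzcl] add [wlgsr] -> 9 lines: dysb obkjt bis mlzl wlgsr hela wyz lpd cngb
Hunk 5: at line 5 remove [hela] add [ugqgn,rmpa,eohs] -> 11 lines: dysb obkjt bis mlzl wlgsr ugqgn rmpa eohs wyz lpd cngb
Final line 3: bis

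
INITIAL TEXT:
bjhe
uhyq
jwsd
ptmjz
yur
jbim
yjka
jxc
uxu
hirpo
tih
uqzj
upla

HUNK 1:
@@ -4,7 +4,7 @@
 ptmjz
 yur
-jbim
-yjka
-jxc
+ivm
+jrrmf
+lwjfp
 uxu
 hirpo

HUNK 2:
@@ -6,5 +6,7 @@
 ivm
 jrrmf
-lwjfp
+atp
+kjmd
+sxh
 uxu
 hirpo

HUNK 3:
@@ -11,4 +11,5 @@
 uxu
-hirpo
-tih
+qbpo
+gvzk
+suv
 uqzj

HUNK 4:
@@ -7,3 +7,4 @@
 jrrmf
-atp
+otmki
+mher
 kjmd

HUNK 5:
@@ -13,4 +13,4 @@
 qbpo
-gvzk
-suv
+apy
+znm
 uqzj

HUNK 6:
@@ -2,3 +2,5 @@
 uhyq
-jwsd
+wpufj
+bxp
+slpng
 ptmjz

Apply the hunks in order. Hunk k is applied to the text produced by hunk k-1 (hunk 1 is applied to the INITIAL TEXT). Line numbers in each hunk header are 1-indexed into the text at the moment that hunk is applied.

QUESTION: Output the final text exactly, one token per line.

Hunk 1: at line 4 remove [jbim,yjka,jxc] add [ivm,jrrmf,lwjfp] -> 13 lines: bjhe uhyq jwsd ptmjz yur ivm jrrmf lwjfp uxu hirpo tih uqzj upla
Hunk 2: at line 6 remove [lwjfp] add [atp,kjmd,sxh] -> 15 lines: bjhe uhyq jwsd ptmjz yur ivm jrrmf atp kjmd sxh uxu hirpo tih uqzj upla
Hunk 3: at line 11 remove [hirpo,tih] add [qbpo,gvzk,suv] -> 16 lines: bjhe uhyq jwsd ptmjz yur ivm jrrmf atp kjmd sxh uxu qbpo gvzk suv uqzj upla
Hunk 4: at line 7 remove [atp] add [otmki,mher] -> 17 lines: bjhe uhyq jwsd ptmjz yur ivm jrrmf otmki mher kjmd sxh uxu qbpo gvzk suv uqzj upla
Hunk 5: at line 13 remove [gvzk,suv] add [apy,znm] -> 17 lines: bjhe uhyq jwsd ptmjz yur ivm jrrmf otmki mher kjmd sxh uxu qbpo apy znm uqzj upla
Hunk 6: at line 2 remove [jwsd] add [wpufj,bxp,slpng] -> 19 lines: bjhe uhyq wpufj bxp slpng ptmjz yur ivm jrrmf otmki mher kjmd sxh uxu qbpo apy znm uqzj upla

Answer: bjhe
uhyq
wpufj
bxp
slpng
ptmjz
yur
ivm
jrrmf
otmki
mher
kjmd
sxh
uxu
qbpo
apy
znm
uqzj
upla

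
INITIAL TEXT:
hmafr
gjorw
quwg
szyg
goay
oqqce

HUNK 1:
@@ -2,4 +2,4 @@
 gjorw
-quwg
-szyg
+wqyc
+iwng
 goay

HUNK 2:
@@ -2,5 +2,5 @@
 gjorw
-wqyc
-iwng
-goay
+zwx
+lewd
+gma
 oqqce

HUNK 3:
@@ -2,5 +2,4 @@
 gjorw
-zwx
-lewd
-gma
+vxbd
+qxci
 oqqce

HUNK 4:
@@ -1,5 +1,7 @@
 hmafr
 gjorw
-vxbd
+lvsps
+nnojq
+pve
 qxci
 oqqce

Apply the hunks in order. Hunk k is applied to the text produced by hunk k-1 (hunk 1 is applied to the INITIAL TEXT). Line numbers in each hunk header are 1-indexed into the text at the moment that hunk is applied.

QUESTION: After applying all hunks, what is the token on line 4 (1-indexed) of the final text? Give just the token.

Hunk 1: at line 2 remove [quwg,szyg] add [wqyc,iwng] -> 6 lines: hmafr gjorw wqyc iwng goay oqqce
Hunk 2: at line 2 remove [wqyc,iwng,goay] add [zwx,lewd,gma] -> 6 lines: hmafr gjorw zwx lewd gma oqqce
Hunk 3: at line 2 remove [zwx,lewd,gma] add [vxbd,qxci] -> 5 lines: hmafr gjorw vxbd qxci oqqce
Hunk 4: at line 1 remove [vxbd] add [lvsps,nnojq,pve] -> 7 lines: hmafr gjorw lvsps nnojq pve qxci oqqce
Final line 4: nnojq

Answer: nnojq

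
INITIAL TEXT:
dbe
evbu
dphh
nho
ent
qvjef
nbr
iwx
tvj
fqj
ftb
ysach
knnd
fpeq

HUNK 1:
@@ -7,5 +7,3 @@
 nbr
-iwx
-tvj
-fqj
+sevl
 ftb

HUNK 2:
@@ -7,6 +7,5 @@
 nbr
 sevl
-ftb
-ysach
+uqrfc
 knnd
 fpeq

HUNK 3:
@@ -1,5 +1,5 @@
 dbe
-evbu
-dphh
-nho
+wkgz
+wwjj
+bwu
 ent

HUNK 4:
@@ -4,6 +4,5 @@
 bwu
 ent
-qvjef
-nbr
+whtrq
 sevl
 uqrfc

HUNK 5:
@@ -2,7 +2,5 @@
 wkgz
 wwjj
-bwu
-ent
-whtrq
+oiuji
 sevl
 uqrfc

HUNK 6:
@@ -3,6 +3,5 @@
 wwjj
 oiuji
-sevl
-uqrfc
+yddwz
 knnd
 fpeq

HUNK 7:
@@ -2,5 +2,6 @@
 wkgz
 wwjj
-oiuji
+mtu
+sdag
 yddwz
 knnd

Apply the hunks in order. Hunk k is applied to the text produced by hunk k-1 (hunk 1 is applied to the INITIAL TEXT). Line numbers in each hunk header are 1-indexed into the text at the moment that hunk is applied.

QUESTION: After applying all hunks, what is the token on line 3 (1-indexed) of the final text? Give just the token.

Answer: wwjj

Derivation:
Hunk 1: at line 7 remove [iwx,tvj,fqj] add [sevl] -> 12 lines: dbe evbu dphh nho ent qvjef nbr sevl ftb ysach knnd fpeq
Hunk 2: at line 7 remove [ftb,ysach] add [uqrfc] -> 11 lines: dbe evbu dphh nho ent qvjef nbr sevl uqrfc knnd fpeq
Hunk 3: at line 1 remove [evbu,dphh,nho] add [wkgz,wwjj,bwu] -> 11 lines: dbe wkgz wwjj bwu ent qvjef nbr sevl uqrfc knnd fpeq
Hunk 4: at line 4 remove [qvjef,nbr] add [whtrq] -> 10 lines: dbe wkgz wwjj bwu ent whtrq sevl uqrfc knnd fpeq
Hunk 5: at line 2 remove [bwu,ent,whtrq] add [oiuji] -> 8 lines: dbe wkgz wwjj oiuji sevl uqrfc knnd fpeq
Hunk 6: at line 3 remove [sevl,uqrfc] add [yddwz] -> 7 lines: dbe wkgz wwjj oiuji yddwz knnd fpeq
Hunk 7: at line 2 remove [oiuji] add [mtu,sdag] -> 8 lines: dbe wkgz wwjj mtu sdag yddwz knnd fpeq
Final line 3: wwjj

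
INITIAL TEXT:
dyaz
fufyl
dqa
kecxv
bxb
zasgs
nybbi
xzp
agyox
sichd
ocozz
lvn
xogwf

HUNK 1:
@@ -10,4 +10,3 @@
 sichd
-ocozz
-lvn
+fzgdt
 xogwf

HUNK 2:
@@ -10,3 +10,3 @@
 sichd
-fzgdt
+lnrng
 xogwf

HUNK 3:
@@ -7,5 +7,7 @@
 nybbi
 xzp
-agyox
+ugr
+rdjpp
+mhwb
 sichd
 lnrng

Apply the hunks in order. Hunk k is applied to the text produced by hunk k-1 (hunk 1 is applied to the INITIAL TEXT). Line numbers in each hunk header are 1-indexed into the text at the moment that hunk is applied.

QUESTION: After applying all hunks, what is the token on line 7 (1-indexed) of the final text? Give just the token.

Answer: nybbi

Derivation:
Hunk 1: at line 10 remove [ocozz,lvn] add [fzgdt] -> 12 lines: dyaz fufyl dqa kecxv bxb zasgs nybbi xzp agyox sichd fzgdt xogwf
Hunk 2: at line 10 remove [fzgdt] add [lnrng] -> 12 lines: dyaz fufyl dqa kecxv bxb zasgs nybbi xzp agyox sichd lnrng xogwf
Hunk 3: at line 7 remove [agyox] add [ugr,rdjpp,mhwb] -> 14 lines: dyaz fufyl dqa kecxv bxb zasgs nybbi xzp ugr rdjpp mhwb sichd lnrng xogwf
Final line 7: nybbi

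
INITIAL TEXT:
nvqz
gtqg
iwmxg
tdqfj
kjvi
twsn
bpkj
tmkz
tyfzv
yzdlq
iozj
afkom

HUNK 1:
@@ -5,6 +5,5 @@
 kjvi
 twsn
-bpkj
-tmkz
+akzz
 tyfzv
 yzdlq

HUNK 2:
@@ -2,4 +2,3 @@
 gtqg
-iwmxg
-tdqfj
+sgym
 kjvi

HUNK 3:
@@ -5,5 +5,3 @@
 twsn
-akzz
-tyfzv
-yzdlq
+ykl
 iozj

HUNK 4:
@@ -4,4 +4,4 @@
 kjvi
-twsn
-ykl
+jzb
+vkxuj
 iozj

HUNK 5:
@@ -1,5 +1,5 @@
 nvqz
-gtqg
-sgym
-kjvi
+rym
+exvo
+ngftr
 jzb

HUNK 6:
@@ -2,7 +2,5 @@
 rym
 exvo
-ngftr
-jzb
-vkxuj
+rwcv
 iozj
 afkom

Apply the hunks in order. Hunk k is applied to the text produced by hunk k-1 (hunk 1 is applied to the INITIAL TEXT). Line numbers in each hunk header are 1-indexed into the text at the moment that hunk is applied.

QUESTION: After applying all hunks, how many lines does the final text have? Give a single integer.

Hunk 1: at line 5 remove [bpkj,tmkz] add [akzz] -> 11 lines: nvqz gtqg iwmxg tdqfj kjvi twsn akzz tyfzv yzdlq iozj afkom
Hunk 2: at line 2 remove [iwmxg,tdqfj] add [sgym] -> 10 lines: nvqz gtqg sgym kjvi twsn akzz tyfzv yzdlq iozj afkom
Hunk 3: at line 5 remove [akzz,tyfzv,yzdlq] add [ykl] -> 8 lines: nvqz gtqg sgym kjvi twsn ykl iozj afkom
Hunk 4: at line 4 remove [twsn,ykl] add [jzb,vkxuj] -> 8 lines: nvqz gtqg sgym kjvi jzb vkxuj iozj afkom
Hunk 5: at line 1 remove [gtqg,sgym,kjvi] add [rym,exvo,ngftr] -> 8 lines: nvqz rym exvo ngftr jzb vkxuj iozj afkom
Hunk 6: at line 2 remove [ngftr,jzb,vkxuj] add [rwcv] -> 6 lines: nvqz rym exvo rwcv iozj afkom
Final line count: 6

Answer: 6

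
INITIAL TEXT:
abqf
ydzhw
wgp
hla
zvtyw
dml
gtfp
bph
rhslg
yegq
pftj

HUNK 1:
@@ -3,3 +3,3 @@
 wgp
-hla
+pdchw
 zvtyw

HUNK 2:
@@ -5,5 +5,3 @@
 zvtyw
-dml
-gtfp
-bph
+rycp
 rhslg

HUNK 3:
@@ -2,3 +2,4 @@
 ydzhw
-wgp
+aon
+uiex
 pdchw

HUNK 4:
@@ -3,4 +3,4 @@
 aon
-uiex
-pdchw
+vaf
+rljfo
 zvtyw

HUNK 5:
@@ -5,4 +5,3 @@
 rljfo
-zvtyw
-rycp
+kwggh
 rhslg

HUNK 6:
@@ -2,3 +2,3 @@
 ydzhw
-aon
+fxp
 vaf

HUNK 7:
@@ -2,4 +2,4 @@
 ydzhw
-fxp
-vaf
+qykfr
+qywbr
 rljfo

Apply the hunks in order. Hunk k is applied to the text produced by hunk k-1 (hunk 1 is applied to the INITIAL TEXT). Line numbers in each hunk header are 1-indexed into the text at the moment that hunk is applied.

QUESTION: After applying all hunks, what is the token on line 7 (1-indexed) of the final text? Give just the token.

Hunk 1: at line 3 remove [hla] add [pdchw] -> 11 lines: abqf ydzhw wgp pdchw zvtyw dml gtfp bph rhslg yegq pftj
Hunk 2: at line 5 remove [dml,gtfp,bph] add [rycp] -> 9 lines: abqf ydzhw wgp pdchw zvtyw rycp rhslg yegq pftj
Hunk 3: at line 2 remove [wgp] add [aon,uiex] -> 10 lines: abqf ydzhw aon uiex pdchw zvtyw rycp rhslg yegq pftj
Hunk 4: at line 3 remove [uiex,pdchw] add [vaf,rljfo] -> 10 lines: abqf ydzhw aon vaf rljfo zvtyw rycp rhslg yegq pftj
Hunk 5: at line 5 remove [zvtyw,rycp] add [kwggh] -> 9 lines: abqf ydzhw aon vaf rljfo kwggh rhslg yegq pftj
Hunk 6: at line 2 remove [aon] add [fxp] -> 9 lines: abqf ydzhw fxp vaf rljfo kwggh rhslg yegq pftj
Hunk 7: at line 2 remove [fxp,vaf] add [qykfr,qywbr] -> 9 lines: abqf ydzhw qykfr qywbr rljfo kwggh rhslg yegq pftj
Final line 7: rhslg

Answer: rhslg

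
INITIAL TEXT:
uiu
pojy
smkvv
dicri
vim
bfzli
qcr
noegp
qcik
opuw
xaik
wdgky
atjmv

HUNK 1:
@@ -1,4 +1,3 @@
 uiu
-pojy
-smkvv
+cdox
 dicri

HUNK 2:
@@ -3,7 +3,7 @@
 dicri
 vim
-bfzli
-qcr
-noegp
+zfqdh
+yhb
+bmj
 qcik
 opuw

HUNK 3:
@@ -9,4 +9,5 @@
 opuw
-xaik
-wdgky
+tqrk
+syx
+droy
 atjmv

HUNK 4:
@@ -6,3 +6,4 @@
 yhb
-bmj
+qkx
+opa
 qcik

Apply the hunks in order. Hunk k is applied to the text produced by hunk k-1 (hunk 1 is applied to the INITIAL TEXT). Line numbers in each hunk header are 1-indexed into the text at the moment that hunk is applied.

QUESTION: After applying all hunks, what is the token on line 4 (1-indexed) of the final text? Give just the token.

Answer: vim

Derivation:
Hunk 1: at line 1 remove [pojy,smkvv] add [cdox] -> 12 lines: uiu cdox dicri vim bfzli qcr noegp qcik opuw xaik wdgky atjmv
Hunk 2: at line 3 remove [bfzli,qcr,noegp] add [zfqdh,yhb,bmj] -> 12 lines: uiu cdox dicri vim zfqdh yhb bmj qcik opuw xaik wdgky atjmv
Hunk 3: at line 9 remove [xaik,wdgky] add [tqrk,syx,droy] -> 13 lines: uiu cdox dicri vim zfqdh yhb bmj qcik opuw tqrk syx droy atjmv
Hunk 4: at line 6 remove [bmj] add [qkx,opa] -> 14 lines: uiu cdox dicri vim zfqdh yhb qkx opa qcik opuw tqrk syx droy atjmv
Final line 4: vim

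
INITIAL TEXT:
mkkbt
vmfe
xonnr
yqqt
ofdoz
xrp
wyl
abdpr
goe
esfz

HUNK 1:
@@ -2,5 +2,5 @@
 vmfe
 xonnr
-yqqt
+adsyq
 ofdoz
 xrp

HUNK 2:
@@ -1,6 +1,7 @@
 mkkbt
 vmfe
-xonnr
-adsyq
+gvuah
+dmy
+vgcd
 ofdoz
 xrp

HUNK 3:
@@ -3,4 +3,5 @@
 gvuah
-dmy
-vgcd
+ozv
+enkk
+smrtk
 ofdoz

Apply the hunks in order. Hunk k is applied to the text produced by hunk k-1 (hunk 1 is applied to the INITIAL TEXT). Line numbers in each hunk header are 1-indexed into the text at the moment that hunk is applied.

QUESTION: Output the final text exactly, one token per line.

Hunk 1: at line 2 remove [yqqt] add [adsyq] -> 10 lines: mkkbt vmfe xonnr adsyq ofdoz xrp wyl abdpr goe esfz
Hunk 2: at line 1 remove [xonnr,adsyq] add [gvuah,dmy,vgcd] -> 11 lines: mkkbt vmfe gvuah dmy vgcd ofdoz xrp wyl abdpr goe esfz
Hunk 3: at line 3 remove [dmy,vgcd] add [ozv,enkk,smrtk] -> 12 lines: mkkbt vmfe gvuah ozv enkk smrtk ofdoz xrp wyl abdpr goe esfz

Answer: mkkbt
vmfe
gvuah
ozv
enkk
smrtk
ofdoz
xrp
wyl
abdpr
goe
esfz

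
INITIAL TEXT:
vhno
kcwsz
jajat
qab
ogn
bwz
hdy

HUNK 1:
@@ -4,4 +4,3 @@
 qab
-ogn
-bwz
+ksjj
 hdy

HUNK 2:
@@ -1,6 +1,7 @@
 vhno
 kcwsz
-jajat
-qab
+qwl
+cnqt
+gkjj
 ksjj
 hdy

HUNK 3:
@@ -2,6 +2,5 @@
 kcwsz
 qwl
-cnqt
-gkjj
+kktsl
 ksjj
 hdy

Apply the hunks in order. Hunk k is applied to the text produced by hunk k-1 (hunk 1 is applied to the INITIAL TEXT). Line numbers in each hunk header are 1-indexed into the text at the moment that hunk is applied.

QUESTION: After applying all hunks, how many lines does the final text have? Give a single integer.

Answer: 6

Derivation:
Hunk 1: at line 4 remove [ogn,bwz] add [ksjj] -> 6 lines: vhno kcwsz jajat qab ksjj hdy
Hunk 2: at line 1 remove [jajat,qab] add [qwl,cnqt,gkjj] -> 7 lines: vhno kcwsz qwl cnqt gkjj ksjj hdy
Hunk 3: at line 2 remove [cnqt,gkjj] add [kktsl] -> 6 lines: vhno kcwsz qwl kktsl ksjj hdy
Final line count: 6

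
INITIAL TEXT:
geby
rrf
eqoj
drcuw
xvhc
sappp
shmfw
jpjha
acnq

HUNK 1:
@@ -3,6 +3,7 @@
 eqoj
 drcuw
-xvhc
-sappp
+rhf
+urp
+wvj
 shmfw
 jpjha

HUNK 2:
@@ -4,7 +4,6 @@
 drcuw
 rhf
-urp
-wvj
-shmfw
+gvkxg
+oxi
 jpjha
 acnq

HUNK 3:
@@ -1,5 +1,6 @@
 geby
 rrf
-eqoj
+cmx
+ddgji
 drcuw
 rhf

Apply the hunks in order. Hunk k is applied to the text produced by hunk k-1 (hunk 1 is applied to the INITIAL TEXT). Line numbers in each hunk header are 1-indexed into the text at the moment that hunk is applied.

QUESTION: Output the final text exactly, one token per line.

Answer: geby
rrf
cmx
ddgji
drcuw
rhf
gvkxg
oxi
jpjha
acnq

Derivation:
Hunk 1: at line 3 remove [xvhc,sappp] add [rhf,urp,wvj] -> 10 lines: geby rrf eqoj drcuw rhf urp wvj shmfw jpjha acnq
Hunk 2: at line 4 remove [urp,wvj,shmfw] add [gvkxg,oxi] -> 9 lines: geby rrf eqoj drcuw rhf gvkxg oxi jpjha acnq
Hunk 3: at line 1 remove [eqoj] add [cmx,ddgji] -> 10 lines: geby rrf cmx ddgji drcuw rhf gvkxg oxi jpjha acnq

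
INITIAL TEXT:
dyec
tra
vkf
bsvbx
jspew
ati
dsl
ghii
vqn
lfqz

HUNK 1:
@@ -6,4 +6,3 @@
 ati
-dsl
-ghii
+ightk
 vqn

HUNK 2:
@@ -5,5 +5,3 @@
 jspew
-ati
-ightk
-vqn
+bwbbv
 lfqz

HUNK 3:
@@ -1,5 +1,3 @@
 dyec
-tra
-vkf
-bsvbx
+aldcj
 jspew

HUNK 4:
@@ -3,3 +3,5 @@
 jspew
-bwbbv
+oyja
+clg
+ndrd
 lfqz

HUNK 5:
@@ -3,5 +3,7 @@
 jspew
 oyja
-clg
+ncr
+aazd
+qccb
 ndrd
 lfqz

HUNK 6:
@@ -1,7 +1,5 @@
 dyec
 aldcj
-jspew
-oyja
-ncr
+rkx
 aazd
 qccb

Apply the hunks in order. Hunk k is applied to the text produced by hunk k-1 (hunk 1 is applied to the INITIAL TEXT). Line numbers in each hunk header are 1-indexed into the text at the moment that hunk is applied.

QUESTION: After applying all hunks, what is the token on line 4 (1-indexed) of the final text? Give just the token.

Answer: aazd

Derivation:
Hunk 1: at line 6 remove [dsl,ghii] add [ightk] -> 9 lines: dyec tra vkf bsvbx jspew ati ightk vqn lfqz
Hunk 2: at line 5 remove [ati,ightk,vqn] add [bwbbv] -> 7 lines: dyec tra vkf bsvbx jspew bwbbv lfqz
Hunk 3: at line 1 remove [tra,vkf,bsvbx] add [aldcj] -> 5 lines: dyec aldcj jspew bwbbv lfqz
Hunk 4: at line 3 remove [bwbbv] add [oyja,clg,ndrd] -> 7 lines: dyec aldcj jspew oyja clg ndrd lfqz
Hunk 5: at line 3 remove [clg] add [ncr,aazd,qccb] -> 9 lines: dyec aldcj jspew oyja ncr aazd qccb ndrd lfqz
Hunk 6: at line 1 remove [jspew,oyja,ncr] add [rkx] -> 7 lines: dyec aldcj rkx aazd qccb ndrd lfqz
Final line 4: aazd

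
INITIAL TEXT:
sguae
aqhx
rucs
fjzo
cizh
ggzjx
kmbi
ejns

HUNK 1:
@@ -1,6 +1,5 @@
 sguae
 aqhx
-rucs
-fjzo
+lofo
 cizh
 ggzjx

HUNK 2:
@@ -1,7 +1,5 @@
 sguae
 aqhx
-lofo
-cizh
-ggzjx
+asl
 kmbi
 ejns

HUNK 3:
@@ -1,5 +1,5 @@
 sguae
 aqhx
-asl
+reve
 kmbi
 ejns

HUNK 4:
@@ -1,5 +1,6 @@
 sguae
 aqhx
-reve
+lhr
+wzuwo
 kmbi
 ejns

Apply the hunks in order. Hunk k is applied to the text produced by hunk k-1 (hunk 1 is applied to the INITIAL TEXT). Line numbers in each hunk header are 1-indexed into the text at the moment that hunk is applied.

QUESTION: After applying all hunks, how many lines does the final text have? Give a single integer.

Answer: 6

Derivation:
Hunk 1: at line 1 remove [rucs,fjzo] add [lofo] -> 7 lines: sguae aqhx lofo cizh ggzjx kmbi ejns
Hunk 2: at line 1 remove [lofo,cizh,ggzjx] add [asl] -> 5 lines: sguae aqhx asl kmbi ejns
Hunk 3: at line 1 remove [asl] add [reve] -> 5 lines: sguae aqhx reve kmbi ejns
Hunk 4: at line 1 remove [reve] add [lhr,wzuwo] -> 6 lines: sguae aqhx lhr wzuwo kmbi ejns
Final line count: 6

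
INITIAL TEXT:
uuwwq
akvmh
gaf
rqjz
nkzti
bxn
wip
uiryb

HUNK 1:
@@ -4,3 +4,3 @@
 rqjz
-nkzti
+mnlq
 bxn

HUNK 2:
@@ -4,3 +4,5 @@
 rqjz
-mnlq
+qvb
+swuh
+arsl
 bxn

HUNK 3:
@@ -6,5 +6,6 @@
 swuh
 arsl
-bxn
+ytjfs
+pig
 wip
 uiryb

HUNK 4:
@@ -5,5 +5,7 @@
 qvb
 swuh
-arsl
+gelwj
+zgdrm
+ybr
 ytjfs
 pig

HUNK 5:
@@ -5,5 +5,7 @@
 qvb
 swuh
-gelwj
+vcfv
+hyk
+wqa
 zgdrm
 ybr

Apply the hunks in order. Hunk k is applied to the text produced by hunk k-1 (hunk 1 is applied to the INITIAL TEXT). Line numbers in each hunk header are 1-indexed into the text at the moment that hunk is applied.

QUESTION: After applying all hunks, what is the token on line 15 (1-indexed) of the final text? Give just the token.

Hunk 1: at line 4 remove [nkzti] add [mnlq] -> 8 lines: uuwwq akvmh gaf rqjz mnlq bxn wip uiryb
Hunk 2: at line 4 remove [mnlq] add [qvb,swuh,arsl] -> 10 lines: uuwwq akvmh gaf rqjz qvb swuh arsl bxn wip uiryb
Hunk 3: at line 6 remove [bxn] add [ytjfs,pig] -> 11 lines: uuwwq akvmh gaf rqjz qvb swuh arsl ytjfs pig wip uiryb
Hunk 4: at line 5 remove [arsl] add [gelwj,zgdrm,ybr] -> 13 lines: uuwwq akvmh gaf rqjz qvb swuh gelwj zgdrm ybr ytjfs pig wip uiryb
Hunk 5: at line 5 remove [gelwj] add [vcfv,hyk,wqa] -> 15 lines: uuwwq akvmh gaf rqjz qvb swuh vcfv hyk wqa zgdrm ybr ytjfs pig wip uiryb
Final line 15: uiryb

Answer: uiryb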